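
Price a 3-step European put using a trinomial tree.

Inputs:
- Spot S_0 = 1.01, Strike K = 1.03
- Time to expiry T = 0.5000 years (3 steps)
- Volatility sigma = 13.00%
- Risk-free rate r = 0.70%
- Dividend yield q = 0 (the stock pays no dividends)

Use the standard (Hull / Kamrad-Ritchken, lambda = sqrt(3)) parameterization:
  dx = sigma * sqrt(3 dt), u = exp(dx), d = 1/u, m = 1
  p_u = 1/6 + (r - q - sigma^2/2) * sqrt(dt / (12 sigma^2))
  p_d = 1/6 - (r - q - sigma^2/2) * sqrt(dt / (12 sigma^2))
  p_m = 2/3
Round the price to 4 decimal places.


Answer: Price = V(0,0) = 0.0458

Derivation:
dt = T/N = 0.166667; dx = sigma*sqrt(3*dt) = 0.091924
u = exp(dx) = 1.096281; d = 1/u = 0.912175
p_u = 0.165352, p_m = 0.666667, p_d = 0.167981
Discount per step: exp(-r*dt) = 0.998834
Stock lattice S(k, j) with j the centered position index:
  k=0: S(0,+0) = 1.0100
  k=1: S(1,-1) = 0.9213; S(1,+0) = 1.0100; S(1,+1) = 1.1072
  k=2: S(2,-2) = 0.8404; S(2,-1) = 0.9213; S(2,+0) = 1.0100; S(2,+1) = 1.1072; S(2,+2) = 1.2139
  k=3: S(3,-3) = 0.7666; S(3,-2) = 0.8404; S(3,-1) = 0.9213; S(3,+0) = 1.0100; S(3,+1) = 1.1072; S(3,+2) = 1.2139; S(3,+3) = 1.3307
Terminal payoffs V(N, j) = max(K - S_T, 0):
  V(3,-3) = 0.263424; V(3,-2) = 0.189617; V(3,-1) = 0.108704; V(3,+0) = 0.020000; V(3,+1) = 0.000000; V(3,+2) = 0.000000; V(3,+3) = 0.000000
Backward induction: V(k, j) = exp(-r*dt) * [p_u * V(k+1, j+1) + p_m * V(k+1, j) + p_d * V(k+1, j-1)]
  V(2,-2) = exp(-r*dt) * [p_u*0.108704 + p_m*0.189617 + p_d*0.263424] = 0.188416
  V(2,-1) = exp(-r*dt) * [p_u*0.020000 + p_m*0.108704 + p_d*0.189617] = 0.107503
  V(2,+0) = exp(-r*dt) * [p_u*0.000000 + p_m*0.020000 + p_d*0.108704] = 0.031557
  V(2,+1) = exp(-r*dt) * [p_u*0.000000 + p_m*0.000000 + p_d*0.020000] = 0.003356
  V(2,+2) = exp(-r*dt) * [p_u*0.000000 + p_m*0.000000 + p_d*0.000000] = 0.000000
  V(1,-1) = exp(-r*dt) * [p_u*0.031557 + p_m*0.107503 + p_d*0.188416] = 0.108410
  V(1,+0) = exp(-r*dt) * [p_u*0.003356 + p_m*0.031557 + p_d*0.107503] = 0.039605
  V(1,+1) = exp(-r*dt) * [p_u*0.000000 + p_m*0.003356 + p_d*0.031557] = 0.007529
  V(0,+0) = exp(-r*dt) * [p_u*0.007529 + p_m*0.039605 + p_d*0.108410] = 0.045806


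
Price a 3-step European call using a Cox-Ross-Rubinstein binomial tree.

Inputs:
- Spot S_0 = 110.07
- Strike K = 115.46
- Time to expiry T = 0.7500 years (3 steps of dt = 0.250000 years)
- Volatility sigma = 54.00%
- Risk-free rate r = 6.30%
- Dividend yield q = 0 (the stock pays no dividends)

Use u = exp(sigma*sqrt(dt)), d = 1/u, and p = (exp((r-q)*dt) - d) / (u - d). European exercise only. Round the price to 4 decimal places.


Answer: Price = V(0,0) = 21.8476

Derivation:
dt = T/N = 0.250000
u = exp(sigma*sqrt(dt)) = 1.309964; d = 1/u = 0.763379
p = (exp((r-q)*dt) - d) / (u - d) = 0.461950
Discount per step: exp(-r*dt) = 0.984373
Stock lattice S(k, i) with i counting down-moves:
  k=0: S(0,0) = 110.0700
  k=1: S(1,0) = 144.1878; S(1,1) = 84.0252
  k=2: S(2,0) = 188.8809; S(2,1) = 110.0700; S(2,2) = 64.1431
  k=3: S(3,0) = 247.4272; S(3,1) = 144.1878; S(3,2) = 84.0252; S(3,3) = 48.9655
Terminal payoffs V(N, i) = max(S_T - K, 0):
  V(3,0) = 131.967232; V(3,1) = 28.727787; V(3,2) = 0.000000; V(3,3) = 0.000000
Backward induction: V(k, i) = exp(-r*dt) * [p * V(k+1, i) + (1-p) * V(k+1, i+1)].
  V(2,0) = exp(-r*dt) * [p*131.967232 + (1-p)*28.727787] = 75.225125
  V(2,1) = exp(-r*dt) * [p*28.727787 + (1-p)*0.000000] = 13.063437
  V(2,2) = exp(-r*dt) * [p*0.000000 + (1-p)*0.000000] = 0.000000
  V(1,0) = exp(-r*dt) * [p*75.225125 + (1-p)*13.063437] = 41.126194
  V(1,1) = exp(-r*dt) * [p*13.063437 + (1-p)*0.000000] = 5.940360
  V(0,0) = exp(-r*dt) * [p*41.126194 + (1-p)*5.940360] = 21.847649


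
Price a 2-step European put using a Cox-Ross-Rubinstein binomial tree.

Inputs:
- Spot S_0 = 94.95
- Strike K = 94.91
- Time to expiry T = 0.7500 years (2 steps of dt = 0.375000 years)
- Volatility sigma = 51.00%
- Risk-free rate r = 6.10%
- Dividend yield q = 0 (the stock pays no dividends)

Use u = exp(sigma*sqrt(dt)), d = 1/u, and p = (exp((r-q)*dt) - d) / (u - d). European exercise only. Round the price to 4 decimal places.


Answer: Price = V(0,0) = 12.3210

Derivation:
dt = T/N = 0.375000
u = exp(sigma*sqrt(dt)) = 1.366578; d = 1/u = 0.731755
p = (exp((r-q)*dt) - d) / (u - d) = 0.459000
Discount per step: exp(-r*dt) = 0.977385
Stock lattice S(k, i) with i counting down-moves:
  k=0: S(0,0) = 94.9500
  k=1: S(1,0) = 129.7566; S(1,1) = 69.4801
  k=2: S(2,0) = 177.3225; S(2,1) = 94.9500; S(2,2) = 50.8424
Terminal payoffs V(N, i) = max(K - S_T, 0):
  V(2,0) = 0.000000; V(2,1) = 0.000000; V(2,2) = 44.067605
Backward induction: V(k, i) = exp(-r*dt) * [p * V(k+1, i) + (1-p) * V(k+1, i+1)].
  V(1,0) = exp(-r*dt) * [p*0.000000 + (1-p)*0.000000] = 0.000000
  V(1,1) = exp(-r*dt) * [p*0.000000 + (1-p)*44.067605] = 23.301414
  V(0,0) = exp(-r*dt) * [p*0.000000 + (1-p)*23.301414] = 12.320976


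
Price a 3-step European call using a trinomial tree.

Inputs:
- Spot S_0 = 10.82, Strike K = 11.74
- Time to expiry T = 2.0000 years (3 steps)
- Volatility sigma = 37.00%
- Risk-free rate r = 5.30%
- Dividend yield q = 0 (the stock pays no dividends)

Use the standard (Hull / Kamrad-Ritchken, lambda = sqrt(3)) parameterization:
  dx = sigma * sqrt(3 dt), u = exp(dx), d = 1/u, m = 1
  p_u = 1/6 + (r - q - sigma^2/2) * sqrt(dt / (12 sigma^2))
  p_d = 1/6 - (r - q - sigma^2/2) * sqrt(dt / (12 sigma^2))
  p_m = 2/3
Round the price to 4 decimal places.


dt = T/N = 0.666667; dx = sigma*sqrt(3*dt) = 0.523259
u = exp(dx) = 1.687518; d = 1/u = 0.592586
p_u = 0.156825, p_m = 0.666667, p_d = 0.176509
Discount per step: exp(-r*dt) = 0.965284
Stock lattice S(k, j) with j the centered position index:
  k=0: S(0,+0) = 10.8200
  k=1: S(1,-1) = 6.4118; S(1,+0) = 10.8200; S(1,+1) = 18.2589
  k=2: S(2,-2) = 3.7995; S(2,-1) = 6.4118; S(2,+0) = 10.8200; S(2,+1) = 18.2589; S(2,+2) = 30.8123
  k=3: S(3,-3) = 2.2516; S(3,-2) = 3.7995; S(3,-1) = 6.4118; S(3,+0) = 10.8200; S(3,+1) = 18.2589; S(3,+2) = 30.8123; S(3,+3) = 51.9963
Terminal payoffs V(N, j) = max(S_T - K, 0):
  V(3,-3) = 0.000000; V(3,-2) = 0.000000; V(3,-1) = 0.000000; V(3,+0) = 0.000000; V(3,+1) = 6.518949; V(3,+2) = 19.072311; V(3,+3) = 40.256340
Backward induction: V(k, j) = exp(-r*dt) * [p_u * V(k+1, j+1) + p_m * V(k+1, j) + p_d * V(k+1, j-1)]
  V(2,-2) = exp(-r*dt) * [p_u*0.000000 + p_m*0.000000 + p_d*0.000000] = 0.000000
  V(2,-1) = exp(-r*dt) * [p_u*0.000000 + p_m*0.000000 + p_d*0.000000] = 0.000000
  V(2,+0) = exp(-r*dt) * [p_u*6.518949 + p_m*0.000000 + p_d*0.000000] = 0.986839
  V(2,+1) = exp(-r*dt) * [p_u*19.072311 + p_m*6.518949 + p_d*0.000000] = 7.082258
  V(2,+2) = exp(-r*dt) * [p_u*40.256340 + p_m*19.072311 + p_d*6.518949] = 19.478174
  V(1,-1) = exp(-r*dt) * [p_u*0.986839 + p_m*0.000000 + p_d*0.000000] = 0.149388
  V(1,+0) = exp(-r*dt) * [p_u*7.082258 + p_m*0.986839 + p_d*0.000000] = 1.707166
  V(1,+1) = exp(-r*dt) * [p_u*19.478174 + p_m*7.082258 + p_d*0.986839] = 7.674339
  V(0,+0) = exp(-r*dt) * [p_u*7.674339 + p_m*1.707166 + p_d*0.149388] = 2.285795

Answer: Price = V(0,0) = 2.2858


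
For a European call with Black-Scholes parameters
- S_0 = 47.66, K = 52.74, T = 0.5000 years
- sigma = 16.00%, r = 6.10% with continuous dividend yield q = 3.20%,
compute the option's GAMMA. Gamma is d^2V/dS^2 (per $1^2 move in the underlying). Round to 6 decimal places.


Answer: Gamma = 0.056571

Derivation:
d1 = -0.7104806462; d2 = -0.8236177312
phi(d1) = 0.3099544563; exp(-qT) = 0.9841273201; exp(-rT) = 0.9699604321
Gamma = exp(-qT) * phi(d1) / (S * sigma * sqrt(T)) = 0.9841273201 * 0.3099544563 / (47.6600 * 0.1600 * 0.7071067812) = 0.056571


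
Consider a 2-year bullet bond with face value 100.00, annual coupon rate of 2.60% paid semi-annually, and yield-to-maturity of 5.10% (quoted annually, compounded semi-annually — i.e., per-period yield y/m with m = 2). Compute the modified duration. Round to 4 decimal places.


Coupon per period c = face * coupon_rate / m = 1.300000
Periods per year m = 2; per-period yield y/m = 0.025500
Number of cashflows N = 4
Cashflows (t years, CF_t, discount factor 1/(1+y/m)^(m*t), PV):
  t = 0.5000: CF_t = 1.300000, DF = 0.975134, PV = 1.267674
  t = 1.0000: CF_t = 1.300000, DF = 0.950886, PV = 1.236152
  t = 1.5000: CF_t = 1.300000, DF = 0.927242, PV = 1.205414
  t = 2.0000: CF_t = 101.300000, DF = 0.904185, PV = 91.593950
Price P = sum_t PV_t = 95.303191
First compute Macaulay numerator sum_t t * PV_t:
  t * PV_t at t = 0.5000: 0.633837
  t * PV_t at t = 1.0000: 1.236152
  t * PV_t at t = 1.5000: 1.808122
  t * PV_t at t = 2.0000: 183.187899
Macaulay duration D = 186.866010 / 95.303191 = 1.960753
Modified duration = D / (1 + y/m) = 1.960753 / (1 + 0.025500) = 1.911997

Answer: Modified duration = 1.9120


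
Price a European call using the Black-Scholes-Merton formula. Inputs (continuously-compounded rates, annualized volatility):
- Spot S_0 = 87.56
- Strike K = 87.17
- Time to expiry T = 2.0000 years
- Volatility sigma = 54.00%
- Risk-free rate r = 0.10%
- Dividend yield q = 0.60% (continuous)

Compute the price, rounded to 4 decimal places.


d1 = (ln(S/K) + (r - q + 0.5*sigma^2) * T) / (sigma * sqrt(T)) = 0.37458856
d2 = d1 - sigma * sqrt(T) = -0.38908677
exp(-rT) = 0.99800200; exp(-qT) = 0.98807171
C = S_0 * exp(-qT) * N(d1) - K * exp(-rT) * N(d2)
N(d1) = 0.64601676; N(d2) = 0.34860598
C = 87.5600 * 0.98807171 * 0.64601676 - 87.1700 * 0.99800200 * 0.34860598 = 25.5632

Answer: Price = 25.5632


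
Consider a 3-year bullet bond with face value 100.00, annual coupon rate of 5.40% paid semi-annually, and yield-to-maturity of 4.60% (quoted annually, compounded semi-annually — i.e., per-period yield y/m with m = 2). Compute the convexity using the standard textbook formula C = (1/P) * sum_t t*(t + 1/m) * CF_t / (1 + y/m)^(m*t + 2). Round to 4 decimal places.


Answer: Convexity = 9.1982

Derivation:
Coupon per period c = face * coupon_rate / m = 2.700000
Periods per year m = 2; per-period yield y/m = 0.023000
Number of cashflows N = 6
Cashflows (t years, CF_t, discount factor 1/(1+y/m)^(m*t), PV):
  t = 0.5000: CF_t = 2.700000, DF = 0.977517, PV = 2.639296
  t = 1.0000: CF_t = 2.700000, DF = 0.955540, PV = 2.579957
  t = 1.5000: CF_t = 2.700000, DF = 0.934056, PV = 2.521952
  t = 2.0000: CF_t = 2.700000, DF = 0.913056, PV = 2.465251
  t = 2.5000: CF_t = 2.700000, DF = 0.892528, PV = 2.409825
  t = 3.0000: CF_t = 102.700000, DF = 0.872461, PV = 89.601781
Price P = sum_t PV_t = 102.218063
Convexity numerator sum_t t*(t + 1/m) * CF_t / (1+y/m)^(m*t + 2):
  t = 0.5000: term = 1.260976
  t = 1.0000: term = 3.697877
  t = 1.5000: term = 7.229476
  t = 2.0000: term = 11.778228
  t = 2.5000: term = 17.270129
  t = 3.0000: term = 898.989611
Convexity = (1/P) * sum = 940.226299 / 102.218063 = 9.198240


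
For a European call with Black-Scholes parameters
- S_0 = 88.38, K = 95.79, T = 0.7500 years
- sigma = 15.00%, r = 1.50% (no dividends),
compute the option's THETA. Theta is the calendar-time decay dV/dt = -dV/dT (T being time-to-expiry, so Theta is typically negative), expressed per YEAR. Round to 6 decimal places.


Answer: Theta = -3.126983

Derivation:
d1 = -0.4682318050; d2 = -0.5981356155
phi(d1) = 0.3575217624; exp(-qT) = 1.0000000000; exp(-rT) = 0.9888130446
Theta = -S*exp(-qT)*phi(d1)*sigma/(2*sqrt(T)) - r*K*exp(-rT)*N(d2) + q*S*exp(-qT)*N(d1)
N(d1) = 0.3198094150; N(d2) = 0.2748747238; sqrt(T) = 0.8660254038
Term 1 = -88.3800 * 1.0000000000 * 0.3575217624 * 0.1500 / (2 * 0.8660254038) = -2.7364474433
Term 2 = -0.0150 * 95.7900 * 0.9888130446 * 0.2748747238 = -0.3905354169
Term 3 = 0 (no dividend yield, q = 0)
Theta = -2.7364474433 + (-0.3905354169) + (0.0000000000) = -3.126983


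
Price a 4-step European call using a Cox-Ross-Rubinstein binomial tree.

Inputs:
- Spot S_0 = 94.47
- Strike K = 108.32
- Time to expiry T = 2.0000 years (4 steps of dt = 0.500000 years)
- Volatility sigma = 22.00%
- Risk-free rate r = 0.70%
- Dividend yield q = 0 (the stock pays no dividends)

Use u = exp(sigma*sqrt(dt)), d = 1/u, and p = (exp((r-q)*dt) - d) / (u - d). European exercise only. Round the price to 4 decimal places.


dt = T/N = 0.500000
u = exp(sigma*sqrt(dt)) = 1.168316; d = 1/u = 0.855933
p = (exp((r-q)*dt) - d) / (u - d) = 0.472411
Discount per step: exp(-r*dt) = 0.996506
Stock lattice S(k, i) with i counting down-moves:
  k=0: S(0,0) = 94.4700
  k=1: S(1,0) = 110.3708; S(1,1) = 80.8600
  k=2: S(2,0) = 128.9480; S(2,1) = 94.4700; S(2,2) = 69.2107
  k=3: S(3,0) = 150.6520; S(3,1) = 110.3708; S(3,2) = 80.8600; S(3,3) = 59.2397
  k=4: S(4,0) = 176.0092; S(4,1) = 128.9480; S(4,2) = 94.4700; S(4,3) = 69.2107; S(4,4) = 50.7052
Terminal payoffs V(N, i) = max(S_T - K, 0):
  V(4,0) = 67.689204; V(4,1) = 20.628011; V(4,2) = 0.000000; V(4,3) = 0.000000; V(4,4) = 0.000000
Backward induction: V(k, i) = exp(-r*dt) * [p * V(k+1, i) + (1-p) * V(k+1, i+1)].
  V(3,0) = exp(-r*dt) * [p*67.689204 + (1-p)*20.628011] = 42.710496
  V(3,1) = exp(-r*dt) * [p*20.628011 + (1-p)*0.000000] = 9.710855
  V(3,2) = exp(-r*dt) * [p*0.000000 + (1-p)*0.000000] = 0.000000
  V(3,3) = exp(-r*dt) * [p*0.000000 + (1-p)*0.000000] = 0.000000
  V(2,0) = exp(-r*dt) * [p*42.710496 + (1-p)*9.710855] = 25.211859
  V(2,1) = exp(-r*dt) * [p*9.710855 + (1-p)*0.000000] = 4.571488
  V(2,2) = exp(-r*dt) * [p*0.000000 + (1-p)*0.000000] = 0.000000
  V(1,0) = exp(-r*dt) * [p*25.211859 + (1-p)*4.571488] = 14.272190
  V(1,1) = exp(-r*dt) * [p*4.571488 + (1-p)*0.000000] = 2.152077
  V(0,0) = exp(-r*dt) * [p*14.272190 + (1-p)*2.152077] = 7.850230

Answer: Price = V(0,0) = 7.8502


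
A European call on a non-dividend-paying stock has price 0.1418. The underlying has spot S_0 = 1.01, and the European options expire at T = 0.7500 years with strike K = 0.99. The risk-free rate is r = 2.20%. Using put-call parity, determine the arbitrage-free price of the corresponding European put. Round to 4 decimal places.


Put-call parity: C - P = S_0 * exp(-qT) - K * exp(-rT).
S_0 * exp(-qT) = 1.0100 * 1.00000000 = 1.01000000
K * exp(-rT) = 0.9900 * 0.98363538 = 0.97379903
P = C - S*exp(-qT) + K*exp(-rT)
P = 0.1418 - 1.01000000 + 0.97379903 = 0.1056

Answer: Put price = 0.1056


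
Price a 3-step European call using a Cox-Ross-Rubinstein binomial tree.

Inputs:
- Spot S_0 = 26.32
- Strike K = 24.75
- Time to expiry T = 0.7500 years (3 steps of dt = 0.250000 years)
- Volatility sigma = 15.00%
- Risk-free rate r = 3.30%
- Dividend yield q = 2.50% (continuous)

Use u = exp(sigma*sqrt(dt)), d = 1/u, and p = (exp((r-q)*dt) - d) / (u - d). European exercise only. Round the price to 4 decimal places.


dt = T/N = 0.250000
u = exp(sigma*sqrt(dt)) = 1.077884; d = 1/u = 0.927743
p = (exp((r-q)*dt) - d) / (u - d) = 0.494593
Discount per step: exp(-r*dt) = 0.991784
Stock lattice S(k, i) with i counting down-moves:
  k=0: S(0,0) = 26.3200
  k=1: S(1,0) = 28.3699; S(1,1) = 24.4182
  k=2: S(2,0) = 30.5795; S(2,1) = 26.3200; S(2,2) = 22.6538
  k=3: S(3,0) = 32.9611; S(3,1) = 28.3699; S(3,2) = 24.4182; S(3,3) = 21.0169
Terminal payoffs V(N, i) = max(S_T - K, 0):
  V(3,0) = 8.211134; V(3,1) = 3.619911; V(3,2) = 0.000000; V(3,3) = 0.000000
Backward induction: V(k, i) = exp(-r*dt) * [p * V(k+1, i) + (1-p) * V(k+1, i+1)].
  V(2,0) = exp(-r*dt) * [p*8.211134 + (1-p)*3.619911] = 5.842299
  V(2,1) = exp(-r*dt) * [p*3.619911 + (1-p)*0.000000] = 1.775673
  V(2,2) = exp(-r*dt) * [p*0.000000 + (1-p)*0.000000] = 0.000000
  V(1,0) = exp(-r*dt) * [p*5.842299 + (1-p)*1.775673] = 3.755883
  V(1,1) = exp(-r*dt) * [p*1.775673 + (1-p)*0.000000] = 0.871019
  V(0,0) = exp(-r*dt) * [p*3.755883 + (1-p)*0.871019] = 2.278973

Answer: Price = V(0,0) = 2.2790


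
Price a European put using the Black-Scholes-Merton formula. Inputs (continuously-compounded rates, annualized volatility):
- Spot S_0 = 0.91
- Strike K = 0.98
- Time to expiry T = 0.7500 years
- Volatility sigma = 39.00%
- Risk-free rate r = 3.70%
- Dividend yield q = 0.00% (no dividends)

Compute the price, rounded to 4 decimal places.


d1 = (ln(S/K) + (r - q + 0.5*sigma^2) * T) / (sigma * sqrt(T)) = 0.03161963
d2 = d1 - sigma * sqrt(T) = -0.30613028
exp(-rT) = 0.97263149; exp(-qT) = 1.00000000
P = K * exp(-rT) * N(-d2) - S_0 * exp(-qT) * N(-d1)
N(-d1) = 0.48738769; N(-d2) = 0.62024727
P = 0.9800 * 0.97263149 * 0.62024727 - 0.9100 * 1.00000000 * 0.48738769 = 0.1477

Answer: Price = 0.1477


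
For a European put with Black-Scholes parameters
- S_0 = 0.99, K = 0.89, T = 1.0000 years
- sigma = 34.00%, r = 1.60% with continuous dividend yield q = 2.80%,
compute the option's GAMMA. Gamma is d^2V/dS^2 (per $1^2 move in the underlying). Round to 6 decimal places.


Answer: Gamma = 1.042496

Derivation:
d1 = 0.4478925894; d2 = 0.1078925894
phi(d1) = 0.3608682235; exp(-qT) = 0.9723883668; exp(-rT) = 0.9841273201
Gamma = exp(-qT) * phi(d1) / (S * sigma * sqrt(T)) = 0.9723883668 * 0.3608682235 / (0.9900 * 0.3400 * 1.0000000000) = 1.042496


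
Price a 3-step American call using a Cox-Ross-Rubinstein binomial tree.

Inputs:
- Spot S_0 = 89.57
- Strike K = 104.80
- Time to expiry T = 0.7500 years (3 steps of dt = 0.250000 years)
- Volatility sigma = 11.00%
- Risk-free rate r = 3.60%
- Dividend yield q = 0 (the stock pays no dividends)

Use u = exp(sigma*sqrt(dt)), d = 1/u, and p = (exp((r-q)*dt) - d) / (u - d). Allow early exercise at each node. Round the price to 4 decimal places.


dt = T/N = 0.250000
u = exp(sigma*sqrt(dt)) = 1.056541; d = 1/u = 0.946485
p = (exp((r-q)*dt) - d) / (u - d) = 0.568400
Discount per step: exp(-r*dt) = 0.991040
Stock lattice S(k, i) with i counting down-moves:
  k=0: S(0,0) = 89.5700
  k=1: S(1,0) = 94.6343; S(1,1) = 84.7767
  k=2: S(2,0) = 99.9850; S(2,1) = 89.5700; S(2,2) = 80.2399
  k=3: S(3,0) = 105.6382; S(3,1) = 94.6343; S(3,2) = 84.7767; S(3,3) = 75.9458
Terminal payoffs V(N, i) = max(S_T - K, 0):
  V(3,0) = 0.838242; V(3,1) = 0.000000; V(3,2) = 0.000000; V(3,3) = 0.000000
Backward induction: V(k, i) = exp(-r*dt) * [p * V(k+1, i) + (1-p) * V(k+1, i+1)]; then take max(V_cont, immediate exercise) for American.
  V(2,0) = exp(-r*dt) * [p*0.838242 + (1-p)*0.000000] = 0.472187; exercise = 0.000000; V(2,0) = max -> 0.472187
  V(2,1) = exp(-r*dt) * [p*0.000000 + (1-p)*0.000000] = 0.000000; exercise = 0.000000; V(2,1) = max -> 0.000000
  V(2,2) = exp(-r*dt) * [p*0.000000 + (1-p)*0.000000] = 0.000000; exercise = 0.000000; V(2,2) = max -> 0.000000
  V(1,0) = exp(-r*dt) * [p*0.472187 + (1-p)*0.000000] = 0.265986; exercise = 0.000000; V(1,0) = max -> 0.265986
  V(1,1) = exp(-r*dt) * [p*0.000000 + (1-p)*0.000000] = 0.000000; exercise = 0.000000; V(1,1) = max -> 0.000000
  V(0,0) = exp(-r*dt) * [p*0.265986 + (1-p)*0.000000] = 0.149832; exercise = 0.000000; V(0,0) = max -> 0.149832

Answer: Price = V(0,0) = 0.1498


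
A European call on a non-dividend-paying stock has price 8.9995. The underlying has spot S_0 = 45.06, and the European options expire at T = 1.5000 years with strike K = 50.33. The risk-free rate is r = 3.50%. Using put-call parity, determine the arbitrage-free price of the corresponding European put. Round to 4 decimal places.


Put-call parity: C - P = S_0 * exp(-qT) - K * exp(-rT).
S_0 * exp(-qT) = 45.0600 * 1.00000000 = 45.06000000
K * exp(-rT) = 50.3300 * 0.94885432 = 47.75583798
P = C - S*exp(-qT) + K*exp(-rT)
P = 8.9995 - 45.06000000 + 47.75583798 = 11.6953

Answer: Put price = 11.6953


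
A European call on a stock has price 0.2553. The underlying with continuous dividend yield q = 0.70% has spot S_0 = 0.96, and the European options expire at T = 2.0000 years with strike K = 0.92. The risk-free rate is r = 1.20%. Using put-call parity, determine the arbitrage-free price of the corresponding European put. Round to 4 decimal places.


Answer: Put price = 0.2068

Derivation:
Put-call parity: C - P = S_0 * exp(-qT) - K * exp(-rT).
S_0 * exp(-qT) = 0.9600 * 0.98609754 = 0.94665364
K * exp(-rT) = 0.9200 * 0.97628571 = 0.89818285
P = C - S*exp(-qT) + K*exp(-rT)
P = 0.2553 - 0.94665364 + 0.89818285 = 0.2068


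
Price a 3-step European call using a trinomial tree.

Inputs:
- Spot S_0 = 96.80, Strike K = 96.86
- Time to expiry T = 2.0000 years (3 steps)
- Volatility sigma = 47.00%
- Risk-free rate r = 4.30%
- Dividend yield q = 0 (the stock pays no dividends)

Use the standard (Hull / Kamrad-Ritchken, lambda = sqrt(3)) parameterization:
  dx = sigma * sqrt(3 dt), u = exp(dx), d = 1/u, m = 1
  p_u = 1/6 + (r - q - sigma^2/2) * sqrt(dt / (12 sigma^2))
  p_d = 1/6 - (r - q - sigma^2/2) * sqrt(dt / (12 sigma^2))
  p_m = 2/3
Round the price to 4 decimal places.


dt = T/N = 0.666667; dx = sigma*sqrt(3*dt) = 0.664680
u = exp(dx) = 1.943869; d = 1/u = 0.514438
p_u = 0.132841, p_m = 0.666667, p_d = 0.200492
Discount per step: exp(-r*dt) = 0.971740
Stock lattice S(k, j) with j the centered position index:
  k=0: S(0,+0) = 96.8000
  k=1: S(1,-1) = 49.7976; S(1,+0) = 96.8000; S(1,+1) = 188.1665
  k=2: S(2,-2) = 25.6178; S(2,-1) = 49.7976; S(2,+0) = 96.8000; S(2,+1) = 188.1665; S(2,+2) = 365.7711
  k=3: S(3,-3) = 13.1788; S(3,-2) = 25.6178; S(3,-1) = 49.7976; S(3,+0) = 96.8000; S(3,+1) = 188.1665; S(3,+2) = 365.7711; S(3,+3) = 711.0112
Terminal payoffs V(N, j) = max(S_T - K, 0):
  V(3,-3) = 0.000000; V(3,-2) = 0.000000; V(3,-1) = 0.000000; V(3,+0) = 0.000000; V(3,+1) = 91.306530; V(3,+2) = 268.911105; V(3,+3) = 614.151154
Backward induction: V(k, j) = exp(-r*dt) * [p_u * V(k+1, j+1) + p_m * V(k+1, j) + p_d * V(k+1, j-1)]
  V(2,-2) = exp(-r*dt) * [p_u*0.000000 + p_m*0.000000 + p_d*0.000000] = 0.000000
  V(2,-1) = exp(-r*dt) * [p_u*0.000000 + p_m*0.000000 + p_d*0.000000] = 0.000000
  V(2,+0) = exp(-r*dt) * [p_u*91.306530 + p_m*0.000000 + p_d*0.000000] = 11.786472
  V(2,+1) = exp(-r*dt) * [p_u*268.911105 + p_m*91.306530 + p_d*0.000000] = 93.863711
  V(2,+2) = exp(-r*dt) * [p_u*614.151154 + p_m*268.911105 + p_d*91.306530] = 271.275618
  V(1,-1) = exp(-r*dt) * [p_u*11.786472 + p_m*0.000000 + p_d*0.000000] = 1.521478
  V(1,+0) = exp(-r*dt) * [p_u*93.863711 + p_m*11.786472 + p_d*0.000000] = 19.752164
  V(1,+1) = exp(-r*dt) * [p_u*271.275618 + p_m*93.863711 + p_d*11.786472] = 98.121867
  V(0,+0) = exp(-r*dt) * [p_u*98.121867 + p_m*19.752164 + p_d*1.521478] = 25.758649

Answer: Price = V(0,0) = 25.7586


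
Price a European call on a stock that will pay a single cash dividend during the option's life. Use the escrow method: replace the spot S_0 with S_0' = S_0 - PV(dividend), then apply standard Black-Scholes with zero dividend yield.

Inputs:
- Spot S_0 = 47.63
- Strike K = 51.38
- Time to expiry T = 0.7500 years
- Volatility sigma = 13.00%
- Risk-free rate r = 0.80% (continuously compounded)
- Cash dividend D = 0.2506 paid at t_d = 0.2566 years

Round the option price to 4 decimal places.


Answer: Price = 0.8362

Derivation:
PV(D) = D * exp(-r * t_d) = 0.2506 * 0.99794931 = 0.25008610
S_0' = S_0 - PV(D) = 47.6300 - 0.25008610 = 47.37991390
d1 = (ln(S_0'/K) + (r + sigma^2/2)*T) / (sigma*sqrt(T)) = -0.61033127
d2 = d1 - sigma*sqrt(T) = -0.72291457
exp(-rT) = 0.99401796
N(d1) = 0.27082119; N(d2) = 0.23486618
C = S_0' * N(d1) - K * exp(-rT) * N(d2) = 47.37991390 * 0.27082119 - 51.3800 * 0.99401796 * 0.23486618 = 0.8362


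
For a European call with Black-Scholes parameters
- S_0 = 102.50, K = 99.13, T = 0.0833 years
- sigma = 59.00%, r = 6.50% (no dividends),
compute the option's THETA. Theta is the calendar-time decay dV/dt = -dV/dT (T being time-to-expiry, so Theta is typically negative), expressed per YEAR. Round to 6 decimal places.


d1 = 0.3132617354; d2 = 0.1429774731
phi(d1) = 0.3798400672; exp(-qT) = 1.0000000000; exp(-rT) = 0.9946001320
Theta = -S*exp(-qT)*phi(d1)*sigma/(2*sqrt(T)) - r*K*exp(-rT)*N(d2) + q*S*exp(-qT)*N(d1)
N(d1) = 0.6229590906; N(d2) = 0.5568460139; sqrt(T) = 0.2886173938
Term 1 = -102.5000 * 1.0000000000 * 0.3798400672 * 0.5900 / (2 * 0.2886173938) = -39.7946010140
Term 2 = -0.0650 * 99.1300 * 0.9946001320 * 0.5568460139 = -3.5686346709
Term 3 = 0 (no dividend yield, q = 0)
Theta = -39.7946010140 + (-3.5686346709) + (0.0000000000) = -43.363236

Answer: Theta = -43.363236


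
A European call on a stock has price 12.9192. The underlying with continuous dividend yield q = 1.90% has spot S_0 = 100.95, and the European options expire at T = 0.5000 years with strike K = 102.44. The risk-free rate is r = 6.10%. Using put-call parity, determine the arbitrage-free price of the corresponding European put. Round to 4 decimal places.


Answer: Put price = 12.2864

Derivation:
Put-call parity: C - P = S_0 * exp(-qT) - K * exp(-rT).
S_0 * exp(-qT) = 100.9500 * 0.99054498 = 99.99551598
K * exp(-rT) = 102.4400 * 0.96996043 = 99.36274666
P = C - S*exp(-qT) + K*exp(-rT)
P = 12.9192 - 99.99551598 + 99.36274666 = 12.2864


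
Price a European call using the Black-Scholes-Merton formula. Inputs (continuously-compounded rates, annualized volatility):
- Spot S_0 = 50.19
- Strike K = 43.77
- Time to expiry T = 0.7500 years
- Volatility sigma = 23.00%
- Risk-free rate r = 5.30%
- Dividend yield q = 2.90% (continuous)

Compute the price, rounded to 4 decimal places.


Answer: Price = 8.1747

Derivation:
d1 = (ln(S/K) + (r - q + 0.5*sigma^2) * T) / (sigma * sqrt(T)) = 0.87709372
d2 = d1 - sigma * sqrt(T) = 0.67790788
exp(-rT) = 0.96102967; exp(-qT) = 0.97848483
C = S_0 * exp(-qT) * N(d1) - K * exp(-rT) * N(d2)
N(d1) = 0.80978213; N(d2) = 0.75108495
C = 50.1900 * 0.97848483 * 0.80978213 - 43.7700 * 0.96102967 * 0.75108495 = 8.1747


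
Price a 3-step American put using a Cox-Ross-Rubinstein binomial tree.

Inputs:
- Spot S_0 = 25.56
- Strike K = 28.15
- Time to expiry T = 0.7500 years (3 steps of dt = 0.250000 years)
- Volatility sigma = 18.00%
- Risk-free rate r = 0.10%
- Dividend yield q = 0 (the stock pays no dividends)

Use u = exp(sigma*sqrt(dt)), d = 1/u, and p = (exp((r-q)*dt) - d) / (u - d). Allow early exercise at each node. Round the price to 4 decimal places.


Answer: Price = V(0,0) = 3.1633

Derivation:
dt = T/N = 0.250000
u = exp(sigma*sqrt(dt)) = 1.094174; d = 1/u = 0.913931
p = (exp((r-q)*dt) - d) / (u - d) = 0.478902
Discount per step: exp(-r*dt) = 0.999750
Stock lattice S(k, i) with i counting down-moves:
  k=0: S(0,0) = 25.5600
  k=1: S(1,0) = 27.9671; S(1,1) = 23.3601
  k=2: S(2,0) = 30.6009; S(2,1) = 25.5600; S(2,2) = 21.3495
  k=3: S(3,0) = 33.4827; S(3,1) = 27.9671; S(3,2) = 23.3601; S(3,3) = 19.5120
Terminal payoffs V(N, i) = max(K - S_T, 0):
  V(3,0) = 0.000000; V(3,1) = 0.182905; V(3,2) = 4.789919; V(3,3) = 8.638020
Backward induction: V(k, i) = exp(-r*dt) * [p * V(k+1, i) + (1-p) * V(k+1, i+1)]; then take max(V_cont, immediate exercise) for American.
  V(2,0) = exp(-r*dt) * [p*0.000000 + (1-p)*0.182905] = 0.095288; exercise = 0.000000; V(2,0) = max -> 0.095288
  V(2,1) = exp(-r*dt) * [p*0.182905 + (1-p)*4.789919] = 2.582963; exercise = 2.590000; V(2,1) = max -> 2.590000
  V(2,2) = exp(-r*dt) * [p*4.789919 + (1-p)*8.638020] = 6.793457; exercise = 6.800493; V(2,2) = max -> 6.800493
  V(1,0) = exp(-r*dt) * [p*0.095288 + (1-p)*2.590000] = 1.394928; exercise = 0.182905; V(1,0) = max -> 1.394928
  V(1,1) = exp(-r*dt) * [p*2.590000 + (1-p)*6.800493] = 4.782882; exercise = 4.789919; V(1,1) = max -> 4.789919
  V(0,0) = exp(-r*dt) * [p*1.394928 + (1-p)*4.789919] = 3.163259; exercise = 2.590000; V(0,0) = max -> 3.163259


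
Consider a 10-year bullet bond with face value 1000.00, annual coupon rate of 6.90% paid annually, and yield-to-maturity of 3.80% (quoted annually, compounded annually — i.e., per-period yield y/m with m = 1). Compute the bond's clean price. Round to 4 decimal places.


Coupon per period c = face * coupon_rate / m = 69.000000
Periods per year m = 1; per-period yield y/m = 0.038000
Number of cashflows N = 10
Cashflows (t years, CF_t, discount factor 1/(1+y/m)^(m*t), PV):
  t = 1.0000: CF_t = 69.000000, DF = 0.963391, PV = 66.473988
  t = 2.0000: CF_t = 69.000000, DF = 0.928122, PV = 64.040451
  t = 3.0000: CF_t = 69.000000, DF = 0.894145, PV = 61.696003
  t = 4.0000: CF_t = 69.000000, DF = 0.861411, PV = 59.437383
  t = 5.0000: CF_t = 69.000000, DF = 0.829876, PV = 57.261448
  t = 6.0000: CF_t = 69.000000, DF = 0.799495, PV = 55.165171
  t = 7.0000: CF_t = 69.000000, DF = 0.770227, PV = 53.145637
  t = 8.0000: CF_t = 69.000000, DF = 0.742030, PV = 51.200036
  t = 9.0000: CF_t = 69.000000, DF = 0.714865, PV = 49.325660
  t = 10.0000: CF_t = 1069.000000, DF = 0.688694, PV = 736.214167
Price P = sum_t PV_t = 1253.959944

Answer: Price = 1253.9599


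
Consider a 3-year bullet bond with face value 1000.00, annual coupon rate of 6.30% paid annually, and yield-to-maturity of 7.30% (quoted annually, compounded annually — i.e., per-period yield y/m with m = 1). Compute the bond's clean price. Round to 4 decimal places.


Coupon per period c = face * coupon_rate / m = 63.000000
Periods per year m = 1; per-period yield y/m = 0.073000
Number of cashflows N = 3
Cashflows (t years, CF_t, discount factor 1/(1+y/m)^(m*t), PV):
  t = 1.0000: CF_t = 63.000000, DF = 0.931966, PV = 58.713886
  t = 2.0000: CF_t = 63.000000, DF = 0.868561, PV = 54.719372
  t = 3.0000: CF_t = 1063.000000, DF = 0.809470, PV = 860.466761
Price P = sum_t PV_t = 973.900019

Answer: Price = 973.9000


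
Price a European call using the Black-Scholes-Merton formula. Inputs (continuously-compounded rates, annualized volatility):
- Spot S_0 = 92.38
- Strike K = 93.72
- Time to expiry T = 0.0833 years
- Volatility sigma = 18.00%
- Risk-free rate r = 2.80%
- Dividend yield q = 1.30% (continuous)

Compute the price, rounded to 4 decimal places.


Answer: Price = 1.3755

Derivation:
d1 = (ln(S/K) + (r - q + 0.5*sigma^2) * T) / (sigma * sqrt(T)) = -0.22717790
d2 = d1 - sigma * sqrt(T) = -0.27912903
exp(-rT) = 0.99767032; exp(-qT) = 0.99891769
C = S_0 * exp(-qT) * N(d1) - K * exp(-rT) * N(d2)
N(d1) = 0.41014271; N(d2) = 0.39007290
C = 92.3800 * 0.99891769 * 0.41014271 - 93.7200 * 0.99767032 * 0.39007290 = 1.3755


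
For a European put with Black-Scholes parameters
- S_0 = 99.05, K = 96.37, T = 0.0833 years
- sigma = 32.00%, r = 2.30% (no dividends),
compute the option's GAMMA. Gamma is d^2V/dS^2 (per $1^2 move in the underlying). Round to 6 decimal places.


Answer: Gamma = 0.040815

Derivation:
d1 = 0.3639191106; d2 = 0.2715615446
phi(d1) = 0.3733805670; exp(-qT) = 1.0000000000; exp(-rT) = 0.9980859342
Gamma = exp(-qT) * phi(d1) / (S * sigma * sqrt(T)) = 1.0000000000 * 0.3733805670 / (99.0500 * 0.3200 * 0.2886173938) = 0.040815


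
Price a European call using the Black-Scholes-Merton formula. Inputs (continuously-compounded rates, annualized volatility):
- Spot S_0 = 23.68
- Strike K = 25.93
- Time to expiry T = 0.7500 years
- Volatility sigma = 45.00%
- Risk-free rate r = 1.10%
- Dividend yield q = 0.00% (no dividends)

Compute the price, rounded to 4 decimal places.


d1 = (ln(S/K) + (r - q + 0.5*sigma^2) * T) / (sigma * sqrt(T)) = -0.01689016
d2 = d1 - sigma * sqrt(T) = -0.40660159
exp(-rT) = 0.99178394; exp(-qT) = 1.00000000
C = S_0 * exp(-qT) * N(d1) - K * exp(-rT) * N(d2)
N(d1) = 0.49326212; N(d2) = 0.34215031
C = 23.6800 * 1.00000000 * 0.49326212 - 25.9300 * 0.99178394 * 0.34215031 = 2.8814

Answer: Price = 2.8814


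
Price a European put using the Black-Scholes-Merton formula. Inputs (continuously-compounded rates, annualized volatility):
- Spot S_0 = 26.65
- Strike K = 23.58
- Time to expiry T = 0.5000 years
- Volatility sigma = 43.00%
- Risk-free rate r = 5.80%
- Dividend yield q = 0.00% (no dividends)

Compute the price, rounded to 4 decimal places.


d1 = (ln(S/K) + (r - q + 0.5*sigma^2) * T) / (sigma * sqrt(T)) = 0.64993064
d2 = d1 - sigma * sqrt(T) = 0.34587472
exp(-rT) = 0.97141646; exp(-qT) = 1.00000000
P = K * exp(-rT) * N(-d2) - S_0 * exp(-qT) * N(-d1)
N(-d1) = 0.25786851; N(-d2) = 0.36471843
P = 23.5800 * 0.97141646 * 0.36471843 - 26.6500 * 1.00000000 * 0.25786851 = 1.4820

Answer: Price = 1.4820


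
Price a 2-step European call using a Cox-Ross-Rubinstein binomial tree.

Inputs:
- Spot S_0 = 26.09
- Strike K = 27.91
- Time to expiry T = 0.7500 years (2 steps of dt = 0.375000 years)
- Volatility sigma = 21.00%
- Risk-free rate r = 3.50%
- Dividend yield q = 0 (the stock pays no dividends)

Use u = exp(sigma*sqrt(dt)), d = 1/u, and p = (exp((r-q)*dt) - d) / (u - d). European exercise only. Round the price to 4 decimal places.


Answer: Price = V(0,0) = 1.5310

Derivation:
dt = T/N = 0.375000
u = exp(sigma*sqrt(dt)) = 1.137233; d = 1/u = 0.879327
p = (exp((r-q)*dt) - d) / (u - d) = 0.519121
Discount per step: exp(-r*dt) = 0.986961
Stock lattice S(k, i) with i counting down-moves:
  k=0: S(0,0) = 26.0900
  k=1: S(1,0) = 29.6704; S(1,1) = 22.9416
  k=2: S(2,0) = 33.7422; S(2,1) = 26.0900; S(2,2) = 20.1732
Terminal payoffs V(N, i) = max(S_T - K, 0):
  V(2,0) = 5.832174; V(2,1) = 0.000000; V(2,2) = 0.000000
Backward induction: V(k, i) = exp(-r*dt) * [p * V(k+1, i) + (1-p) * V(k+1, i+1)].
  V(1,0) = exp(-r*dt) * [p*5.832174 + (1-p)*0.000000] = 2.988125
  V(1,1) = exp(-r*dt) * [p*0.000000 + (1-p)*0.000000] = 0.000000
  V(0,0) = exp(-r*dt) * [p*2.988125 + (1-p)*0.000000] = 1.530971


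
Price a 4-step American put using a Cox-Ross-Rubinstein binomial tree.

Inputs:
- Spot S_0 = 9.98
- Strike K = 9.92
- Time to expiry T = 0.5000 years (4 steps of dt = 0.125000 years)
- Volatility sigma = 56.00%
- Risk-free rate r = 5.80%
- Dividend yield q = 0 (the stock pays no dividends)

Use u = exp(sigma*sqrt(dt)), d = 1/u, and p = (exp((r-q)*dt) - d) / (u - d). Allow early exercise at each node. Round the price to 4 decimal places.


Answer: Price = V(0,0) = 1.3389

Derivation:
dt = T/N = 0.125000
u = exp(sigma*sqrt(dt)) = 1.218950; d = 1/u = 0.820378
p = (exp((r-q)*dt) - d) / (u - d) = 0.468920
Discount per step: exp(-r*dt) = 0.992776
Stock lattice S(k, i) with i counting down-moves:
  k=0: S(0,0) = 9.9800
  k=1: S(1,0) = 12.1651; S(1,1) = 8.1874
  k=2: S(2,0) = 14.8287; S(2,1) = 9.9800; S(2,2) = 6.7167
  k=3: S(3,0) = 18.0754; S(3,1) = 12.1651; S(3,2) = 8.1874; S(3,3) = 5.5103
  k=4: S(4,0) = 22.0330; S(4,1) = 14.8287; S(4,2) = 9.9800; S(4,3) = 6.7167; S(4,4) = 4.5205
Terminal payoffs V(N, i) = max(K - S_T, 0):
  V(4,0) = 0.000000; V(4,1) = 0.000000; V(4,2) = 0.000000; V(4,3) = 3.203257; V(4,4) = 5.399496
Backward induction: V(k, i) = exp(-r*dt) * [p * V(k+1, i) + (1-p) * V(k+1, i+1)]; then take max(V_cont, immediate exercise) for American.
  V(3,0) = exp(-r*dt) * [p*0.000000 + (1-p)*0.000000] = 0.000000; exercise = 0.000000; V(3,0) = max -> 0.000000
  V(3,1) = exp(-r*dt) * [p*0.000000 + (1-p)*0.000000] = 0.000000; exercise = 0.000000; V(3,1) = max -> 0.000000
  V(3,2) = exp(-r*dt) * [p*0.000000 + (1-p)*3.203257] = 1.688898; exercise = 1.732626; V(3,2) = max -> 1.732626
  V(3,3) = exp(-r*dt) * [p*3.203257 + (1-p)*5.399496] = 4.338071; exercise = 4.409731; V(3,3) = max -> 4.409731
  V(2,0) = exp(-r*dt) * [p*0.000000 + (1-p)*0.000000] = 0.000000; exercise = 0.000000; V(2,0) = max -> 0.000000
  V(2,1) = exp(-r*dt) * [p*0.000000 + (1-p)*1.732626] = 0.913517; exercise = 0.000000; V(2,1) = max -> 0.913517
  V(2,2) = exp(-r*dt) * [p*1.732626 + (1-p)*4.409731] = 3.131598; exercise = 3.203257; V(2,2) = max -> 3.203257
  V(1,0) = exp(-r*dt) * [p*0.000000 + (1-p)*0.913517] = 0.481646; exercise = 0.000000; V(1,0) = max -> 0.481646
  V(1,1) = exp(-r*dt) * [p*0.913517 + (1-p)*3.203257] = 2.114170; exercise = 1.732626; V(1,1) = max -> 2.114170
  V(0,0) = exp(-r*dt) * [p*0.481646 + (1-p)*2.114170] = 1.338905; exercise = 0.000000; V(0,0) = max -> 1.338905


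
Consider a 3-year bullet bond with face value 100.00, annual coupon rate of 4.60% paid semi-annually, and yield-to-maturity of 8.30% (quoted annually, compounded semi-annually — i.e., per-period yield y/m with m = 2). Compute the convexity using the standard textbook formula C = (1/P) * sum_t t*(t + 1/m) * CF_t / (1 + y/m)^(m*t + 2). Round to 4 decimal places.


Coupon per period c = face * coupon_rate / m = 2.300000
Periods per year m = 2; per-period yield y/m = 0.041500
Number of cashflows N = 6
Cashflows (t years, CF_t, discount factor 1/(1+y/m)^(m*t), PV):
  t = 0.5000: CF_t = 2.300000, DF = 0.960154, PV = 2.208353
  t = 1.0000: CF_t = 2.300000, DF = 0.921895, PV = 2.120358
  t = 1.5000: CF_t = 2.300000, DF = 0.885161, PV = 2.035870
  t = 2.0000: CF_t = 2.300000, DF = 0.849890, PV = 1.954748
  t = 2.5000: CF_t = 2.300000, DF = 0.816025, PV = 1.876858
  t = 3.0000: CF_t = 102.300000, DF = 0.783510, PV = 80.153038
Price P = sum_t PV_t = 90.349226
Convexity numerator sum_t t*(t + 1/m) * CF_t / (1+y/m)^(m*t + 2):
  t = 0.5000: term = 1.017935
  t = 1.0000: term = 2.932122
  t = 1.5000: term = 5.630575
  t = 2.0000: term = 9.010361
  t = 2.5000: term = 12.976996
  t = 3.0000: term = 775.873178
Convexity = (1/P) * sum = 807.441167 / 90.349226 = 8.936891

Answer: Convexity = 8.9369


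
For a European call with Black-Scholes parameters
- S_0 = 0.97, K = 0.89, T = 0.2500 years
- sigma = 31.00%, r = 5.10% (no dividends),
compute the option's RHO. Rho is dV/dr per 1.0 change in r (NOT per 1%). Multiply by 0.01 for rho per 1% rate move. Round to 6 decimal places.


d1 = 0.7150781211; d2 = 0.5600781211
phi(d1) = 0.3089404025; exp(-qT) = 1.0000000000; exp(-rT) = 0.9873309369
N(d2) = 0.7122869234
Rho = K*T*exp(-rT)*N(d2) = 0.8900 * 0.2500 * 0.9873309369 * 0.7122869234 = 0.156476

Answer: Rho = 0.156476


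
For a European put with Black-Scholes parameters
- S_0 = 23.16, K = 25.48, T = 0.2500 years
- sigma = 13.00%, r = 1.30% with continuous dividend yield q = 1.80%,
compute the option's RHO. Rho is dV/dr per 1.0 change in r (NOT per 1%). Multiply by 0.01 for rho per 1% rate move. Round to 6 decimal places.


Answer: Rho = -5.941716

Derivation:
d1 = -1.4554565846; d2 = -1.5204565846
phi(d1) = 0.1383296785; exp(-qT) = 0.9955101098; exp(-rT) = 0.9967552755
N(-d2) = 0.9358018688
Rho = -K*T*exp(-rT)*N(-d2) = -25.4800 * 0.2500 * 0.9967552755 * 0.9358018688 = -5.941716


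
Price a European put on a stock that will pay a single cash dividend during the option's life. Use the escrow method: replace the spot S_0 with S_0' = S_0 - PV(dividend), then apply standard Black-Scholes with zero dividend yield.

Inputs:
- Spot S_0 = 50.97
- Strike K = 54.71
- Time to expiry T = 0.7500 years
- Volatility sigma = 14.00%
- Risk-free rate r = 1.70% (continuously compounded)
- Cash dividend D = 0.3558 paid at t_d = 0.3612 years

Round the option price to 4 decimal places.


Answer: Price = 4.5838

Derivation:
PV(D) = D * exp(-r * t_d) = 0.3558 * 0.99387841 = 0.35362194
S_0' = S_0 - PV(D) = 50.9700 - 0.35362194 = 50.61637806
d1 = (ln(S_0'/K) + (r + sigma^2/2)*T) / (sigma*sqrt(T)) = -0.47566492
d2 = d1 - sigma*sqrt(T) = -0.59690848
exp(-rT) = 0.98733094
N(-d1) = 0.68284344; N(-d2) = 0.72471576
P = K * exp(-rT) * N(-d2) - S_0' * N(-d1) = 54.7100 * 0.98733094 * 0.72471576 - 50.61637806 * 0.68284344 = 4.5838


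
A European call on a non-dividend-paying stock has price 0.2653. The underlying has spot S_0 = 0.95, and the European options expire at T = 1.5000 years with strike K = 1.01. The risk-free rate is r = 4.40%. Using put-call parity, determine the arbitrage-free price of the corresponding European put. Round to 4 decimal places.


Answer: Put price = 0.2608

Derivation:
Put-call parity: C - P = S_0 * exp(-qT) - K * exp(-rT).
S_0 * exp(-qT) = 0.9500 * 1.00000000 = 0.95000000
K * exp(-rT) = 1.0100 * 0.93613086 = 0.94549217
P = C - S*exp(-qT) + K*exp(-rT)
P = 0.2653 - 0.95000000 + 0.94549217 = 0.2608


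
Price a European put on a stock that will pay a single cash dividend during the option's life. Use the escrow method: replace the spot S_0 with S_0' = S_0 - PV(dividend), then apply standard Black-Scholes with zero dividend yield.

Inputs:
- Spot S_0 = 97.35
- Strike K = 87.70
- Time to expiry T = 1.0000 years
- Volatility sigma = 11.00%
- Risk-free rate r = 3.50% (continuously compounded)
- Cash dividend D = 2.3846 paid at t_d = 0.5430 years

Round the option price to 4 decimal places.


Answer: Price = 0.7518

Derivation:
PV(D) = D * exp(-r * t_d) = 2.3846 * 0.98117446 = 2.33970861
S_0' = S_0 - PV(D) = 97.3500 - 2.33970861 = 95.01029139
d1 = (ln(S_0'/K) + (r + sigma^2/2)*T) / (sigma*sqrt(T)) = 1.10103015
d2 = d1 - sigma*sqrt(T) = 0.99103015
exp(-rT) = 0.96560542
N(-d1) = 0.13544177; N(-d2) = 0.16083543
P = K * exp(-rT) * N(-d2) - S_0' * N(-d1) = 87.7000 * 0.96560542 * 0.16083543 - 95.01029139 * 0.13544177 = 0.7518


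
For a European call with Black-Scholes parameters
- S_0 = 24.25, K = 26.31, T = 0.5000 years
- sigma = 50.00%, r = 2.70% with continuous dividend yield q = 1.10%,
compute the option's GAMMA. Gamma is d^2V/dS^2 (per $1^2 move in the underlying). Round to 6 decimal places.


Answer: Gamma = 0.046253

Derivation:
d1 = -0.0312045591; d2 = -0.3847579497
phi(d1) = 0.3987480977; exp(-qT) = 0.9945150973; exp(-rT) = 0.9865907163
Gamma = exp(-qT) * phi(d1) / (S * sigma * sqrt(T)) = 0.9945150973 * 0.3987480977 / (24.2500 * 0.5000 * 0.7071067812) = 0.046253
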